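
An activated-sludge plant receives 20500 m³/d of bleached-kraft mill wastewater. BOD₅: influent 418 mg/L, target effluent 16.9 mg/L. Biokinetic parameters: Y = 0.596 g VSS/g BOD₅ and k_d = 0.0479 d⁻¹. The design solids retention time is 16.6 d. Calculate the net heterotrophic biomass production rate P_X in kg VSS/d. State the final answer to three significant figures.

The observed yield is Y_obs = Y/(1 + k_d·θ_c) = 0.596 / (1 + 0.0479 × 16.6) = 0.596 / 1.795 = 0.3320 g VSS per g BOD₅ removed.
ΔS = 418 − 16.9 = 401.1 mg/L, so the substrate removal rate is 20500 × 401.1/1000 = 8223 kg BOD₅/d.
Net biomass production P_X = Y_obs × Q·(S₀ − S) = 0.3320 × 8223 = 2730 kg VSS/d.

P_X ≈ 2730 kg VSS/d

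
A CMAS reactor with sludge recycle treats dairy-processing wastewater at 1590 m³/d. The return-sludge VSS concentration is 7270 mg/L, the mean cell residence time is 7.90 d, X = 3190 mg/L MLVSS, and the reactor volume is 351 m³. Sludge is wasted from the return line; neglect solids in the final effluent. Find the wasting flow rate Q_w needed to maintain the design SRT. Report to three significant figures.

Wasting from the return line (neglecting effluent solids): Q_w = V·X / (θ_c·X_r) = 351.0 × 3190 / (7.90 × 7270) = 19.50 m³/d.

Q_w ≈ 19.5 m³/d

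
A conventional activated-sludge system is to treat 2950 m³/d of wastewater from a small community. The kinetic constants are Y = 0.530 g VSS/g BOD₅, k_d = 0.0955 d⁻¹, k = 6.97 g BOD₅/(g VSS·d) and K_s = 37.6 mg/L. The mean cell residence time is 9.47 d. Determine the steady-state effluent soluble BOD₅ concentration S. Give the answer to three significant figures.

S ≈ 2.16 mg/L

For a completely mixed reactor with recycle the Lawrence–McCarty relation gives S = K_s·(1 + k_d·θ_c) / [θ_c·(Y·k − k_d) − 1] = 37.6 × (1 + 0.0955 × 9.47) / [9.47 × (0.530 × 6.97 − 0.0955) − 1] = 71.60 / 33.08 = 2.165 mg/L.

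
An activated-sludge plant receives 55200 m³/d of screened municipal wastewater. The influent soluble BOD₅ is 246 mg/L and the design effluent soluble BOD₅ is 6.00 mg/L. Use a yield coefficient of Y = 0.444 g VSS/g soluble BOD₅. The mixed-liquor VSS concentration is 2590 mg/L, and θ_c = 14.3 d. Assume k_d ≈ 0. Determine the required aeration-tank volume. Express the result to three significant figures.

Biomass mass balance (decay neglected): V·X = Y·Q·(S₀ − S)·θ_c, so V = 0.444 × 55200 × (246 − 6.00) × 14.3 / 2590 = 32477 m³.

V ≈ 32500 m³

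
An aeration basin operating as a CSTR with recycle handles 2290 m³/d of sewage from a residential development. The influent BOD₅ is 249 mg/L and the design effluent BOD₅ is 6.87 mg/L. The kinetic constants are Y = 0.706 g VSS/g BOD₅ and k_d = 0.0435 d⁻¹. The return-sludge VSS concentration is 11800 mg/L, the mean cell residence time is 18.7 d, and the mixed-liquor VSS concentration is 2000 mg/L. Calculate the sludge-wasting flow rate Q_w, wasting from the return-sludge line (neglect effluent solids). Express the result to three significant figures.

Rearranging the biomass balance for a CMAS with decay, V = Y·Q·ΔS·θ_c / [X·(1+k_d θ_c)] = 0.706 × 2290 × (249 − 6.87) × 18.7 / [2000 × (1 + 0.0435 × 18.7)] = 7.32×10^6 / 3627 = 2018 m³.
θ_c = V·X/(Q_w·X_r) when wasting from the recycle, so Q_w = V·X/(θ_c·X_r) = 2018 × 2000 / (18.7 × 11800) = 18.29 m³/d.

Q_w ≈ 18.3 m³/d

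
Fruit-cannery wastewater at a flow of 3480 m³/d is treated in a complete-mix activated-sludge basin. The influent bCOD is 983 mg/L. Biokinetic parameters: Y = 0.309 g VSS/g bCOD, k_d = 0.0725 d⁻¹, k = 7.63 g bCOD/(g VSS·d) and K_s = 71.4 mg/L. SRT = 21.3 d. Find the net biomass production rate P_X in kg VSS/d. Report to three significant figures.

For a completely mixed reactor with recycle the Lawrence–McCarty relation gives S = K_s·(1 + k_d·θ_c) / [θ_c·(Y·k − k_d) − 1] = 71.4 × (1 + 0.0725 × 21.3) / [21.3 × (0.309 × 7.63 − 0.0725) − 1] = 181.7 / 47.67 = 3.810 mg/L.
Correct the yield for decay: Y_obs = Y/(1 + k_d θ_c) = 0.309 / (1 + 0.0725 × 21.3) = 0.309 / 2.544 = 0.1215.
Substrate removed = Q·(S₀ − S) = 3480 m³/d × (983 − 3.81) g/m³ = 3.41×10^6 g/d = 3408 kg/d.
Biomass produced: P_X = Y_obs·Q·ΔS = 0.1215 × 3408 ≈ 413.9 kg VSS/d.

P_X ≈ 414 kg VSS/d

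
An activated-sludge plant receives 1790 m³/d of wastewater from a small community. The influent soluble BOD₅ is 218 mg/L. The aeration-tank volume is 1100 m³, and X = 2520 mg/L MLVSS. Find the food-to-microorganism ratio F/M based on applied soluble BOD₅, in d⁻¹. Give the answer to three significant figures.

F/M = Q·S₀ / (V·X) = 1790 × 218 / (1100 × 2520) = 0.1408 g soluble BOD₅·(g VSS·d)⁻¹.

F/M ≈ 0.141 d⁻¹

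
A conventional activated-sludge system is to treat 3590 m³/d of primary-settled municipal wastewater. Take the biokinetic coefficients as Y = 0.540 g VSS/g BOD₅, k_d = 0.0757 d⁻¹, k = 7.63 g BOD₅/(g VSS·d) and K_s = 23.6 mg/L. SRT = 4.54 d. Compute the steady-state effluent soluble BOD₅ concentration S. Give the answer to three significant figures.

S ≈ 1.83 mg/L

From the Monod/SRT balance for a CMAS, S = K_s·(1+k_d θ_c)/[θ_c·(Y k − k_d) − 1] = 23.6 × (1 + 0.0757 × 4.54) / [4.54 × (0.540 × 7.63 − 0.0757) − 1] = 31.71 / 17.36 = 1.826 mg/L.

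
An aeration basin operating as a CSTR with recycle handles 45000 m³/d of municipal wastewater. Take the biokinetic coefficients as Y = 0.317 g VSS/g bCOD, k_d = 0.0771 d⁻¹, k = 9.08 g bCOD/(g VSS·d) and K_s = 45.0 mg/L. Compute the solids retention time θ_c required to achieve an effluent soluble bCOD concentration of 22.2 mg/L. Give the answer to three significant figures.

Specific growth rate at S = 22.2 mg/L: μ = YkS/(K_s+S) = 0.317·9.08·22.2/(45.0+22.2) = 0.9509 d⁻¹.
θ_c = 1/(μ − k_d) = 1/(0.9509 − 0.0771) = 1/0.8738 = 1.144 d.

θ_c ≈ 1.14 d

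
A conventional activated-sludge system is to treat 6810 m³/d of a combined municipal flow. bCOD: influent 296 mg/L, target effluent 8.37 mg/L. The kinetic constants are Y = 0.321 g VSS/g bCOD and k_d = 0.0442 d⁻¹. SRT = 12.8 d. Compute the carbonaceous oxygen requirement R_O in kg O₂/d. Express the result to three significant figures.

R_O ≈ 1390 kg O₂/d

Correct the yield for decay: Y_obs = Y/(1 + k_d θ_c) = 0.321 / (1 + 0.0442 × 12.8) = 0.321 / 1.566 = 0.2050.
Mass of bCOD removed per day: Q(S₀ − S) = 6810 × 287.6 g/m³ = 1959 kg/d.
P_X = Y_obs·Q·(S₀ − S) = 0.2050 × 1959 = 401.6 kg VSS/d.
R_O = Q·ΔS − 1.42 P_X = 1959 − 570.2 = 1389 kg O₂/d.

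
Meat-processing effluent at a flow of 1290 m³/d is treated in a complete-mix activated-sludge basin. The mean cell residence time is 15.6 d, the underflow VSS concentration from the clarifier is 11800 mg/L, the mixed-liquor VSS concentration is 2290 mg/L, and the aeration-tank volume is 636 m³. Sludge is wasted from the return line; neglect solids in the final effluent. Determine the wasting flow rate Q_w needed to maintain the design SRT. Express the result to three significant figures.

Q_w ≈ 7.91 m³/d

θ_c = V·X/(Q_w·X_r) when wasting from the recycle, so Q_w = V·X/(θ_c·X_r) = 636.0 × 2290 / (15.6 × 11800) = 7.912 m³/d.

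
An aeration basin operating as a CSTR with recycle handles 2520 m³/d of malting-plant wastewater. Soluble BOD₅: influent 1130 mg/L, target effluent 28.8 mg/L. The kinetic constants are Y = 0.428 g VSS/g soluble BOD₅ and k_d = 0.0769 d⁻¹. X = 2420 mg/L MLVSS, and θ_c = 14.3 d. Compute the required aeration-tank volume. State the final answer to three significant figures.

From the SRT design equation V = Y Q (S₀−S) θ_c / [X (1 + k_d θ_c)] = 0.428 × 2520 × (1130 − 28.8) × 14.3 / [2420 × (1 + 0.0769 × 14.3)] = 1.7×10^7 / 5081 = 3343 m³.

V ≈ 3340 m³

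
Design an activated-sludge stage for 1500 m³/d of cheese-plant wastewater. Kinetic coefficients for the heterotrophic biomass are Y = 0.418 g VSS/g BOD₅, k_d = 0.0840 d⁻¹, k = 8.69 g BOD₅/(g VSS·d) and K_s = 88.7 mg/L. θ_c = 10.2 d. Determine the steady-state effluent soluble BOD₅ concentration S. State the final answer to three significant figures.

S ≈ 4.68 mg/L

For a completely mixed reactor with recycle the Lawrence–McCarty relation gives S = K_s·(1 + k_d·θ_c) / [θ_c·(Y·k − k_d) − 1] = 88.7 × (1 + 0.0840 × 10.2) / [10.2 × (0.418 × 8.69 − 0.0840) − 1] = 164.7 / 35.19 = 4.680 mg/L.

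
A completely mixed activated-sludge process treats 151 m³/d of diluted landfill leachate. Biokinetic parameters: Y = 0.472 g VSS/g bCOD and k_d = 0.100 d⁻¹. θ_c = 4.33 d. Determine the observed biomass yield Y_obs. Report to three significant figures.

Y_obs ≈ 0.329 g VSS/g bCOD

The observed yield is Y_obs = Y/(1 + k_d·θ_c) = 0.472 / (1 + 0.100 × 4.33) = 0.472 / 1.433 = 0.3294 g VSS per g bCOD removed.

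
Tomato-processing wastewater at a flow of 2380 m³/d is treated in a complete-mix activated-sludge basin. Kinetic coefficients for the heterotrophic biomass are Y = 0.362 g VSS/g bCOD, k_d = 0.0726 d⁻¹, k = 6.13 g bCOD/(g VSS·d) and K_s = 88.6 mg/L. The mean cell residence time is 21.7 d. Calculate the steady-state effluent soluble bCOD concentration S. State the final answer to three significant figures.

S ≈ 5.01 mg/L

Effluent substrate depends only on kinetics and SRT: S = K_s(1 + k_d θ_c) / [θ_c(Yk − k_d) − 1] = 88.6 × (1 + 0.0726 × 21.7) / [21.7 × (0.362 × 6.13 − 0.0726) − 1] = 228.2 / 45.58 = 5.006 mg/L.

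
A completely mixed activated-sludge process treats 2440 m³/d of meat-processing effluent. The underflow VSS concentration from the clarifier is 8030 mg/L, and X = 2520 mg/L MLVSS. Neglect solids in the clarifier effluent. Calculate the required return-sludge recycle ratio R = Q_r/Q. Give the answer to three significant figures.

R = Q_r/Q = X/(X_r − X) = 2520 / (8030 − 2520) = 0.4574.

R ≈ 0.457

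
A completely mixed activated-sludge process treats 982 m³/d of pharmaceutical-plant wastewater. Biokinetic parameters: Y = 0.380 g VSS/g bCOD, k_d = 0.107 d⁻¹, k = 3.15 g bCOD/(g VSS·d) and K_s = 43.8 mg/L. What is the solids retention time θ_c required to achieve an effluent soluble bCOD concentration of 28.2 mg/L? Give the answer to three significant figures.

At the target effluent, Y k S/(K_s+S) = 0.380×3.15×28.2/72.00 = 0.4688 d⁻¹.
θ_c = 1/(μ − k_d) = 1/(0.4688 − 0.107) = 1/0.3618 = 2.764 d.

θ_c ≈ 2.76 d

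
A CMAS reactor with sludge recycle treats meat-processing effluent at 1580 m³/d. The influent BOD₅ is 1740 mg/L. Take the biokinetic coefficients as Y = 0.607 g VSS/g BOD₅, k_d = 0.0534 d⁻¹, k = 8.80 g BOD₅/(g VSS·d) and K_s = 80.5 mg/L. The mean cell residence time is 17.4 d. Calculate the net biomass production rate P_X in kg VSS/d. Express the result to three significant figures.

For a completely mixed reactor with recycle the Lawrence–McCarty relation gives S = K_s·(1 + k_d·θ_c) / [θ_c·(Y·k − k_d) − 1] = 80.5 × (1 + 0.0534 × 17.4) / [17.4 × (0.607 × 8.80 − 0.0534) − 1] = 155.3 / 91.01 = 1.706 mg/L.
Observed yield with endogenous decay: Y_obs = Y / (1 + k_d·θ_c) = 0.607 / (1 + 0.0534 × 17.4) = 0.607 / 1.929 = 0.3146 g VSS/g BOD₅.
Q·(S₀ − S) = 1580 × (1740 − 1.71) × 10⁻³ = 2746 kg/d removed.
So the net sludge growth is P_X = 0.3146 × 2746 = 864.2 kg VSS/d.

P_X ≈ 864 kg VSS/d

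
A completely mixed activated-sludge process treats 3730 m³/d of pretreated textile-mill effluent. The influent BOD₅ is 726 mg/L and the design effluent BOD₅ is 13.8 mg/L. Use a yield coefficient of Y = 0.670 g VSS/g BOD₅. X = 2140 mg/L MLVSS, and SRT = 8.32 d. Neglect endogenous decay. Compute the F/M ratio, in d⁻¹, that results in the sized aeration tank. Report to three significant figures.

Biomass mass balance (decay neglected): V·X = Y·Q·(S₀ − S)·θ_c, so V = 0.670 × 3730 × (726 − 13.8) × 8.32 / 2140 = 6920 m³.
Food-to-microorganism ratio F/M = Q S₀ / (V X) = 3730 × 726 / (6920 × 2140) = 0.1829 d⁻¹.

F/M ≈ 0.183 d⁻¹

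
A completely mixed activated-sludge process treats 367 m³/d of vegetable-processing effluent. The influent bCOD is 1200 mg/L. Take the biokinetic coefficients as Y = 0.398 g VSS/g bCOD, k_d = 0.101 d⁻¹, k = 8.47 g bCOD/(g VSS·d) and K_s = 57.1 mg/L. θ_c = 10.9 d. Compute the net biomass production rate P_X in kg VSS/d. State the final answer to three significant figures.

P_X ≈ 83.2 kg VSS/d

From the Monod/SRT balance for a CMAS, S = K_s·(1+k_d θ_c)/[θ_c·(Y k − k_d) − 1] = 57.1 × (1 + 0.101 × 10.9) / [10.9 × (0.398 × 8.47 − 0.101) − 1] = 120.0 / 34.64 = 3.463 mg/L.
Observed yield with endogenous decay: Y_obs = Y / (1 + k_d·θ_c) = 0.398 / (1 + 0.101 × 10.9) = 0.398 / 2.101 = 0.1894 g VSS/g bCOD.
Substrate removed = Q·(S₀ − S) = 367 m³/d × (1200 − 3.46) g/m³ = 4.39×10^5 g/d = 439.1 kg/d.
P_X = Y_obs · Q(S₀ − S) = 0.1894 × 439.1 = 83.19 kg VSS/d.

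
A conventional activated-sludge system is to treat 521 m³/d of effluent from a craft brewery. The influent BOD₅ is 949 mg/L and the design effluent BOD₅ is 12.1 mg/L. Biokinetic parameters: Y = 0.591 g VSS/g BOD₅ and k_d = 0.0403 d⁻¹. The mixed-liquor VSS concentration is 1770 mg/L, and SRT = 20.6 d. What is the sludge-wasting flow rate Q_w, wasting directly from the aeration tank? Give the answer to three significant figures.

Q_w ≈ 89.1 m³/d

From the SRT design equation V = Y Q (S₀−S) θ_c / [X (1 + k_d θ_c)] = 0.591 × 521 × (949 − 12.1) × 20.6 / [1770 × (1 + 0.0403 × 20.6)] = 5.94×10^6 / 3239 = 1835 m³.
With mixed-liquor wasting, θ_c = V/Q_w, so Q_w = V/θ_c = 1835/20.6 = 89.05 m³/d.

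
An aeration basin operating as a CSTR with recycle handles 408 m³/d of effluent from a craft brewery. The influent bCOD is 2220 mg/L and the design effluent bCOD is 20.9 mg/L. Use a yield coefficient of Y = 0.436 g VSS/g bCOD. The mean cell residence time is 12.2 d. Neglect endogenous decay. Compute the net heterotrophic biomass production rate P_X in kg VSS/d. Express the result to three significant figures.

No decay correction is needed, so Y_obs = Y = 0.436.
Q·(S₀ − S) = 408 × (2220 − 20.9) × 10⁻³ = 897.2 kg/d removed.
So the net sludge growth is P_X = 0.4360 × 897.2 = 391.2 kg VSS/d.

P_X ≈ 391 kg VSS/d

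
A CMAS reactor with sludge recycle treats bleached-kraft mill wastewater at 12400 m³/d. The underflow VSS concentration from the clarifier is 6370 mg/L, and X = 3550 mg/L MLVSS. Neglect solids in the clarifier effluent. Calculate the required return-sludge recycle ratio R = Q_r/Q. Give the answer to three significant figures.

R = Q_r/Q = X/(X_r − X) = 3550 / (6370 − 3550) = 1.259.

R ≈ 1.26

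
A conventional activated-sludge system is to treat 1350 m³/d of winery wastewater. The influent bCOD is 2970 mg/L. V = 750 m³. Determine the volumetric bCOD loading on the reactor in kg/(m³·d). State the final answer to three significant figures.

L_v = Q S₀ / V = 1350 × 2970 × 10⁻³ / 750.0 = 5.346 kg/(m³·d).

L_v ≈ 5.35 kg bCOD/(m³·d)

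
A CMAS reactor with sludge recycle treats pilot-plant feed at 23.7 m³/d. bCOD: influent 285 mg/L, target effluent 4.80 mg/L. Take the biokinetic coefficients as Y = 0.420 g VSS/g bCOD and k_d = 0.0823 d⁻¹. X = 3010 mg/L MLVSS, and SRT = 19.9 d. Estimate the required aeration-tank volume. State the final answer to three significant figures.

Rearranging the biomass balance for a CMAS with decay, V = Y·Q·ΔS·θ_c / [X·(1+k_d θ_c)] = 0.420 × 23.7 × (285 − 4.80) × 19.9 / [3010 × (1 + 0.0823 × 19.9)] = 5.55×10^4 / 7940 = 6.991 m³.

V ≈ 6.99 m³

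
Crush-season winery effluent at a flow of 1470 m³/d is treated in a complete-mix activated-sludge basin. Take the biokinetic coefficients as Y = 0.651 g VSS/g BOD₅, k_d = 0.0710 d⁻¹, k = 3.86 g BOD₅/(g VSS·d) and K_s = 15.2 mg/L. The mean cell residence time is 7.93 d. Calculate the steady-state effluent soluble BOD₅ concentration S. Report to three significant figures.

From the Monod/SRT balance for a CMAS, S = K_s·(1+k_d θ_c)/[θ_c·(Y k − k_d) − 1] = 15.2 × (1 + 0.0710 × 7.93) / [7.93 × (0.651 × 3.86 − 0.0710) − 1] = 23.76 / 18.36 = 1.294 mg/L.

S ≈ 1.29 mg/L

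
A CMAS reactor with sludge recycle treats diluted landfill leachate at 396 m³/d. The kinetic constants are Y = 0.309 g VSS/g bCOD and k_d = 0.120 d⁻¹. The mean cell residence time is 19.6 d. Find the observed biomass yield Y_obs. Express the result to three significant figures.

The observed yield is Y_obs = Y/(1 + k_d·θ_c) = 0.309 / (1 + 0.120 × 19.6) = 0.309 / 3.352 = 0.09218 g VSS per g bCOD removed.

Y_obs ≈ 0.0922 g VSS/g bCOD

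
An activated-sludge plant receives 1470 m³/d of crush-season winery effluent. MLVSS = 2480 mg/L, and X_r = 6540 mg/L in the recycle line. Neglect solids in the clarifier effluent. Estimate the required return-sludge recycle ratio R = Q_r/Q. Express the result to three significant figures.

R ≈ 0.611

Solids balance on the clarifier gives (1+R)X = R·X_r, so R = X/(X_r − X) = 2480 / (6540 − 2480) = 0.6108.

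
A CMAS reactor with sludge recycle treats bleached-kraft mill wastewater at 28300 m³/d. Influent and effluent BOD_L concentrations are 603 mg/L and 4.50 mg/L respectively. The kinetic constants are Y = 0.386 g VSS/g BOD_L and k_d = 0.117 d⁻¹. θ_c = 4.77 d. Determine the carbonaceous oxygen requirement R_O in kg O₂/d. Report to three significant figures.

R_O ≈ 11000 kg O₂/d

Correct the yield for decay: Y_obs = Y/(1 + k_d θ_c) = 0.386 / (1 + 0.117 × 4.77) = 0.386 / 1.558 = 0.2477.
Q·(S₀ − S) = 28300 × (603 − 4.50) × 10⁻³ = 16938 kg/d removed.
Net sludge production P_X = 0.2477 × 16938 = 4196 kg VSS/d.
Carbonaceous O₂ demand = substrate oxidised − cell-mass equivalent = 16938 − 1.42 × 4196 = 10979 kg O₂/d.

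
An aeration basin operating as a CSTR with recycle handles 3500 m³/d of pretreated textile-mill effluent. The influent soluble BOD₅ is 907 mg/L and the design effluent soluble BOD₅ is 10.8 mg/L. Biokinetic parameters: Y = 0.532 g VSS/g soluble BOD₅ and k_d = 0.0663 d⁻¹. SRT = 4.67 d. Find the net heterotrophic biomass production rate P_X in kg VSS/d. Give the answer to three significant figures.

Y_obs = Y / (1 + k_d θ_c) = 0.532 / (1 + 0.0663 × 4.67) = 0.532 / 1.310 = 0.4062.
Q·(S₀ − S) = 3500 × (907 − 10.8) × 10⁻³ = 3137 kg/d removed.
Net biomass production P_X = Y_obs × Q·(S₀ − S) = 0.4062 × 3137 = 1274 kg VSS/d.

P_X ≈ 1270 kg VSS/d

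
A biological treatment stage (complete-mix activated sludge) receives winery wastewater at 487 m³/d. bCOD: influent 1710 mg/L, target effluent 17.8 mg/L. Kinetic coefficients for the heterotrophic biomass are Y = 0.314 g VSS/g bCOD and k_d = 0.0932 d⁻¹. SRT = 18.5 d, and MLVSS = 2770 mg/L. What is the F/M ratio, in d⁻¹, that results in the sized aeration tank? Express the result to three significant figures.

Rearranging the biomass balance for a CMAS with decay, V = Y·Q·ΔS·θ_c / [X·(1+k_d θ_c)] = 0.314 × 487 × (1710 − 17.8) × 18.5 / [2770 × (1 + 0.0932 × 18.5)] = 4.79×10^6 / 7546 = 634.4 m³.
F/M = Q·S₀ / (V·X) = 487 × 1710 / (634.4 × 2770) = 0.4739 g bCOD·(g VSS·d)⁻¹.

F/M ≈ 0.474 d⁻¹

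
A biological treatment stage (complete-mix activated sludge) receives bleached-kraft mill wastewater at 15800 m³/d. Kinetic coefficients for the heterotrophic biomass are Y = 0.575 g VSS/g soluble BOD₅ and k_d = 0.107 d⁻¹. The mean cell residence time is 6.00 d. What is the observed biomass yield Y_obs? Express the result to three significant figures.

The observed yield is Y_obs = Y/(1 + k_d·θ_c) = 0.575 / (1 + 0.107 × 6.00) = 0.575 / 1.642 = 0.3502 g VSS per g soluble BOD₅ removed.

Y_obs ≈ 0.350 g VSS/g soluble BOD₅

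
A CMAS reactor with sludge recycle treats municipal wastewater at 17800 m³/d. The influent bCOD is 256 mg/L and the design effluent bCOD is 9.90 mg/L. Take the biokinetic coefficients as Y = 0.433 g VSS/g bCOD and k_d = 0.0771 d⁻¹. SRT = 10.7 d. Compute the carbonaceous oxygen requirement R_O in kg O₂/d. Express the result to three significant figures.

Y_obs = Y / (1 + k_d θ_c) = 0.433 / (1 + 0.0771 × 10.7) = 0.433 / 1.825 = 0.2373.
ΔS = 256 − 9.90 = 246.1 mg/L, so the substrate removal rate is 17800 × 246.1/1000 = 4381 kg bCOD/d.
Net sludge production P_X = 0.2373 × 4381 = 1039 kg VSS/d.
R_O = Q·(S₀ − S) − 1.42·P_X = 4381 − 1.42 × 1039 = 2905 kg O₂/d.

R_O ≈ 2900 kg O₂/d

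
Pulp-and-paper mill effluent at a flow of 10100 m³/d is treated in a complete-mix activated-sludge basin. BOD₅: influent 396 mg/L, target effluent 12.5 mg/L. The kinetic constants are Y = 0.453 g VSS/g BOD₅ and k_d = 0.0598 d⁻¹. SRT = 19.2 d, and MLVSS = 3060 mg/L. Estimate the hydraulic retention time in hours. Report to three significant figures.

τ ≈ 12.2 h

From the SRT design equation V = Y Q (S₀−S) θ_c / [X (1 + k_d θ_c)] = 0.453 × 10100 × (396 − 12.5) × 19.2 / [3060 × (1 + 0.0598 × 19.2)] = 3.37×10^7 / 6573 = 5125 m³.
Hydraulic retention time τ = V/Q = 5125 / 10100 = 0.5074 d = 12.18 h.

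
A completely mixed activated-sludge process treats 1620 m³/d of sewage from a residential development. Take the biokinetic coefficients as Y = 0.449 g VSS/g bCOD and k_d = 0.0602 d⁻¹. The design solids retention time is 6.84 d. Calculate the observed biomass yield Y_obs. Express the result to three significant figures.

Y_obs ≈ 0.318 g VSS/g bCOD

Y_obs = Y / (1 + k_d θ_c) = 0.449 / (1 + 0.0602 × 6.84) = 0.449 / 1.412 = 0.3180.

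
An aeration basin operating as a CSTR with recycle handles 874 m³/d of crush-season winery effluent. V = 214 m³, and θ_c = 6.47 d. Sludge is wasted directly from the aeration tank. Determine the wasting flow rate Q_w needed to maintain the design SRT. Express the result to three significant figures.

Wasting from the aeration tank: Q_w = V / θ_c = 214.0 / 6.47 = 33.08 m³/d.

Q_w ≈ 33.1 m³/d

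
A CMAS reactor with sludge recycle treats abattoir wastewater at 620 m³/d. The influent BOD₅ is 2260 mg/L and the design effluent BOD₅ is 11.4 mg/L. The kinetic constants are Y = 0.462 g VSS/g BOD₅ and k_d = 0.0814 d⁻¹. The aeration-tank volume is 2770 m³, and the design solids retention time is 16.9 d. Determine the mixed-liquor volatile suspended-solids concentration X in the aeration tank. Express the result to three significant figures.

Solving the biomass balance for X: X = Y Q (S₀−S) θ_c / [V (1+k_d θ_c)] = 0.462 × 620 × (2260 − 11.4) × 16.9 / [2770 × (1 + 0.0814 × 16.9)] = 1654 mg/L.

X ≈ 1650 mg/L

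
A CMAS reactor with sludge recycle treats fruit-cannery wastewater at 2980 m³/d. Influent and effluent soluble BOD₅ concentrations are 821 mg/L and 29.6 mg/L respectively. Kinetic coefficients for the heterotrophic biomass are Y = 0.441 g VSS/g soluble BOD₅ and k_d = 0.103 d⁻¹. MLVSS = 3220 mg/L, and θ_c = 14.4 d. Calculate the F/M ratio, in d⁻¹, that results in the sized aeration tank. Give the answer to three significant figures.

F/M ≈ 0.406 d⁻¹

Steady-state biomass mass balance: V·X·(1 + k_d·θ_c) = Y·Q·(S₀ − S)·θ_c, so V = 0.441 × 2980 × (821 − 29.6) × 14.4 / [3220 × (1 + 0.103 × 14.4)] = 1.5×10^7 / 7996 = 1873 m³.
F/M = Q·S₀ / (V·X) = 2980 × 821 / (1873 × 3220) = 0.4057 g soluble BOD₅·(g VSS·d)⁻¹.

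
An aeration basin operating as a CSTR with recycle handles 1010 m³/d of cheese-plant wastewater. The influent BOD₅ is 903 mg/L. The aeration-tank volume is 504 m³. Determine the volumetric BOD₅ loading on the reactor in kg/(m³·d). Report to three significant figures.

L_v ≈ 1.81 kg BOD₅/(m³·d)

L_v = Q S₀ / V = 1010 × 903 × 10⁻³ / 504.0 = 1.810 kg/(m³·d).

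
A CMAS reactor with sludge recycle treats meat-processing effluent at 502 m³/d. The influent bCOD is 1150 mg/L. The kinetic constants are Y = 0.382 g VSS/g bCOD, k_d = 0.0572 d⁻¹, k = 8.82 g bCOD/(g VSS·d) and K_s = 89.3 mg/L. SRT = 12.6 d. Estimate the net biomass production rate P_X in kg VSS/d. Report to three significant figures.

From the Monod/SRT balance for a CMAS, S = K_s·(1+k_d θ_c)/[θ_c·(Y k − k_d) − 1] = 89.3 × (1 + 0.0572 × 12.6) / [12.6 × (0.382 × 8.82 − 0.0572) − 1] = 153.7 / 40.73 = 3.772 mg/L.
Y_obs = Y / (1 + k_d θ_c) = 0.382 / (1 + 0.0572 × 12.6) = 0.382 / 1.721 = 0.2220.
Q·(S₀ − S) = 502 × (1150 − 3.77) × 10⁻³ = 575.4 kg/d removed.
Net biomass production P_X = Y_obs × Q·(S₀ − S) = 0.2220 × 575.4 = 127.7 kg VSS/d.

P_X ≈ 128 kg VSS/d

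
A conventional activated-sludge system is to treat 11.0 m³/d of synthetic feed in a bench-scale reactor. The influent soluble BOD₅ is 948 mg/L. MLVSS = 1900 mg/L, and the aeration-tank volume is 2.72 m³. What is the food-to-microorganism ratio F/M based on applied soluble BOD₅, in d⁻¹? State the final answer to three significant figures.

F/M ≈ 2.02 d⁻¹

F/M = Q·S₀ / (V·X) = 11.0 × 948 / (2.720 × 1900) = 2.018 g soluble BOD₅·(g VSS·d)⁻¹.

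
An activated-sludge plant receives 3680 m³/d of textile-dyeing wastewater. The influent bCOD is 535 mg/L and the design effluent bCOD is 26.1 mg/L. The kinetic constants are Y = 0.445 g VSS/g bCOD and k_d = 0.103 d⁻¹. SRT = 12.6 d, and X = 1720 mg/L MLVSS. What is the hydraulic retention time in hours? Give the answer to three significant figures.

Steady-state biomass mass balance: V·X·(1 + k_d·θ_c) = Y·Q·(S₀ − S)·θ_c, so V = 0.445 × 3680 × (535 − 26.1) × 12.6 / [1720 × (1 + 0.103 × 12.6)] = 1.05×10^7 / 3952 = 2657 m³.
Hydraulic retention time τ = V/Q = 2657 / 3680 = 0.7220 d = 17.33 h.

τ ≈ 17.3 h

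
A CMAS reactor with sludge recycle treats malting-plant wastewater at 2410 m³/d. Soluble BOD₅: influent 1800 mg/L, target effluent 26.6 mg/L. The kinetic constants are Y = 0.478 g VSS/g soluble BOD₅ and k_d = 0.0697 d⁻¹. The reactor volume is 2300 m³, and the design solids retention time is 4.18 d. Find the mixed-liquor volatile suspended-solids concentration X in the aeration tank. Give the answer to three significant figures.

Solving the biomass balance for X: X = Y Q (S₀−S) θ_c / [V (1+k_d θ_c)] = 0.478 × 2410 × (1800 − 26.6) × 4.18 / [2300 × (1 + 0.0697 × 4.18)] = 2875 mg/L.

X ≈ 2880 mg/L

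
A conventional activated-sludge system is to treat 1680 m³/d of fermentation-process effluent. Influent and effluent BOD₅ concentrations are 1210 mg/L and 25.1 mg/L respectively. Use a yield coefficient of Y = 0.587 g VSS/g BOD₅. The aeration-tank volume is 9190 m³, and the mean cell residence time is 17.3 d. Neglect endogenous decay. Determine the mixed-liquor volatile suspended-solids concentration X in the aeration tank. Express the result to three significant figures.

Without decay, X = Y Q (S₀−S) θ_c / V = 0.587 × 1680 × (1210 − 25.1) × 17.3 / 9190 = 2200 mg/L.

X ≈ 2200 mg/L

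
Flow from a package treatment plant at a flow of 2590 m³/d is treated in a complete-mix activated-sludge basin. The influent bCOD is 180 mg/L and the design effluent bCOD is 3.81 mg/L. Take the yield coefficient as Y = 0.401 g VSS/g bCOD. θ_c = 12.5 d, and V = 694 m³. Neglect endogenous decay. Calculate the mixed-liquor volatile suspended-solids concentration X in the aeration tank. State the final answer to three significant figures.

X ≈ 3300 mg/L

Without decay, X = Y Q (S₀−S) θ_c / V = 0.401 × 2590 × (180 − 3.81) × 12.5 / 694 = 3296 mg/L.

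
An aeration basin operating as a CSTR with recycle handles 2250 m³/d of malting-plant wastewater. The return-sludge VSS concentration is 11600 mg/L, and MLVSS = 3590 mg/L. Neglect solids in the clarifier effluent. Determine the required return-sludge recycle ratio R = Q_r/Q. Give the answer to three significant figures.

R ≈ 0.448

Solids balance on the clarifier gives (1+R)X = R·X_r, so R = X/(X_r − X) = 3590 / (11600 − 3590) = 0.4482.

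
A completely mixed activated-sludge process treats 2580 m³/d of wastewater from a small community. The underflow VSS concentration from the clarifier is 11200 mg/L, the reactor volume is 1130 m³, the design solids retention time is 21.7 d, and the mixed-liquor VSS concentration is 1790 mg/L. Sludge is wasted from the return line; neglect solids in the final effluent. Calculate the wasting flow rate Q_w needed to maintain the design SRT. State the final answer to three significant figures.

Wasting from the return line (neglecting effluent solids): Q_w = V·X / (θ_c·X_r) = 1130 × 1790 / (21.7 × 11200) = 8.322 m³/d.

Q_w ≈ 8.32 m³/d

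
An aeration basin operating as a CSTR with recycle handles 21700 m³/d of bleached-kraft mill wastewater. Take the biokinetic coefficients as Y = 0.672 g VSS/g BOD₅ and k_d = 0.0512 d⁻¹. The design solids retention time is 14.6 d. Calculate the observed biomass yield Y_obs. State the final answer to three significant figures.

The observed yield is Y_obs = Y/(1 + k_d·θ_c) = 0.672 / (1 + 0.0512 × 14.6) = 0.672 / 1.748 = 0.3845 g VSS per g BOD₅ removed.

Y_obs ≈ 0.385 g VSS/g BOD₅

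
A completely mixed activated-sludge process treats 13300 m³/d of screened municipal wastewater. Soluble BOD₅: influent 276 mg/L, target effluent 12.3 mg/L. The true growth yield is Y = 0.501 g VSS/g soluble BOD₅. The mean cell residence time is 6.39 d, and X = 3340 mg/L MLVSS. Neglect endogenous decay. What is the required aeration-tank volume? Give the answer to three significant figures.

V ≈ 3360 m³

Biomass mass balance (decay neglected): V·X = Y·Q·(S₀ − S)·θ_c, so V = 0.501 × 13300 × (276 − 12.3) × 6.39 / 3340 = 3362 m³.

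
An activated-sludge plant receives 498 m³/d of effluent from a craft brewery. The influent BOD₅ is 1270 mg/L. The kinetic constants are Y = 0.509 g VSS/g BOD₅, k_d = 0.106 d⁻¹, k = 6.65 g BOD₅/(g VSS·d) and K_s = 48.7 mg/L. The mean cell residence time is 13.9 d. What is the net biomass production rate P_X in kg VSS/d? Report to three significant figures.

From the Monod/SRT balance for a CMAS, S = K_s·(1+k_d θ_c)/[θ_c·(Y k − k_d) − 1] = 48.7 × (1 + 0.106 × 13.9) / [13.9 × (0.509 × 6.65 − 0.106) − 1] = 120.5 / 44.58 = 2.702 mg/L.
Observed yield with endogenous decay: Y_obs = Y / (1 + k_d·θ_c) = 0.509 / (1 + 0.106 × 13.9) = 0.509 / 2.473 = 0.2058 g VSS/g BOD₅.
ΔS = 1270 − 2.70 = 1267 mg/L, so the substrate removal rate is 498 × 1267/1000 = 631.1 kg BOD₅/d.
Net biomass production P_X = Y_obs × Q·(S₀ − S) = 0.2058 × 631.1 = 129.9 kg VSS/d.

P_X ≈ 130 kg VSS/d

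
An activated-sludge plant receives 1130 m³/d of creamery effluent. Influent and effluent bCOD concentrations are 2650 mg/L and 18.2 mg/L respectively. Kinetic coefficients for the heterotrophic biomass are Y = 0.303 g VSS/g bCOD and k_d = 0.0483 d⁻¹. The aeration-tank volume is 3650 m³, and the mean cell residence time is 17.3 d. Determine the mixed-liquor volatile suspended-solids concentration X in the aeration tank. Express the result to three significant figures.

Solving the biomass balance for X: X = Y Q (S₀−S) θ_c / [V (1+k_d θ_c)] = 0.303 × 1130 × (2650 − 18.2) × 17.3 / [3650 × (1 + 0.0483 × 17.3)] = 2327 mg/L.

X ≈ 2330 mg/L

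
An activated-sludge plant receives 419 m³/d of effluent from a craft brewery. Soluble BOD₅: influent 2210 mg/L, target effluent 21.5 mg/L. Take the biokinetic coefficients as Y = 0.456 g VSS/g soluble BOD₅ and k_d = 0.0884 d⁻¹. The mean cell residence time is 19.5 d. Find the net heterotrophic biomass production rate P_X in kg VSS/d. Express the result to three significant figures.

P_X ≈ 154 kg VSS/d

The observed yield is Y_obs = Y/(1 + k_d·θ_c) = 0.456 / (1 + 0.0884 × 19.5) = 0.456 / 2.724 = 0.1674 g VSS per g soluble BOD₅ removed.
Mass of soluble BOD₅ removed per day: Q(S₀ − S) = 419 × 2188 g/m³ = 917.0 kg/d.
So the net sludge growth is P_X = 0.1674 × 917.0 = 153.5 kg VSS/d.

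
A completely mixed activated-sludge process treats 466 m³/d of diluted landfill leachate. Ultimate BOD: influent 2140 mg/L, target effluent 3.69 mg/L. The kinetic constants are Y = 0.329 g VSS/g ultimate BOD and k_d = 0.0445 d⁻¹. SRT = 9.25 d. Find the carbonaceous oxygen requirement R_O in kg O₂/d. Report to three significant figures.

Observed yield with endogenous decay: Y_obs = Y / (1 + k_d·θ_c) = 0.329 / (1 + 0.0445 × 9.25) = 0.329 / 1.412 = 0.2331 g VSS/g ultimate BOD.
Substrate removed = Q·(S₀ − S) = 466 m³/d × (2140 − 3.69) g/m³ = 9.96×10^5 g/d = 995.5 kg/d.
Net sludge production P_X = 0.2331 × 995.5 = 232.0 kg VSS/d.
R_O = Q·ΔS − 1.42 P_X = 995.5 − 329.5 = 666.1 kg O₂/d.

R_O ≈ 666 kg O₂/d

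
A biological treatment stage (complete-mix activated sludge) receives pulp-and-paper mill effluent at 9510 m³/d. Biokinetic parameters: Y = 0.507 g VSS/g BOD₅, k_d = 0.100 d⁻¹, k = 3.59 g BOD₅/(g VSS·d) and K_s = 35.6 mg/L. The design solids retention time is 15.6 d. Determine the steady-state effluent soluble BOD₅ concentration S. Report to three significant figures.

S ≈ 3.53 mg/L

Effluent substrate depends only on kinetics and SRT: S = K_s(1 + k_d θ_c) / [θ_c(Yk − k_d) − 1] = 35.6 × (1 + 0.100 × 15.6) / [15.6 × (0.507 × 3.59 − 0.100) − 1] = 91.14 / 25.83 = 3.528 mg/L.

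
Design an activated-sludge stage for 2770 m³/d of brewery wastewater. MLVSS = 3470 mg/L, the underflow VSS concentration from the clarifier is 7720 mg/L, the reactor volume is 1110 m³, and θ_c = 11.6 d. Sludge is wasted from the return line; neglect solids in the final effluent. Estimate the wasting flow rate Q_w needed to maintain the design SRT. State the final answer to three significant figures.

Q_w = (V·X)/(θ_c X_r) = 1110 × 3470 / (11.6 × 7720) = 43.01 m³/d.

Q_w ≈ 43.0 m³/d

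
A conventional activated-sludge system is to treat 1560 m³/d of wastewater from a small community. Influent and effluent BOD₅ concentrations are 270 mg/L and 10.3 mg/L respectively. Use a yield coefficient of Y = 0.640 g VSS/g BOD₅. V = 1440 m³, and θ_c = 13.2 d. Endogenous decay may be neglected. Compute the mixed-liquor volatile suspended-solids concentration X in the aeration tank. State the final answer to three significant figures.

X ≈ 2380 mg/L

X = Y·Q·ΔS·θ_c / V = 0.640 × 1560 × (270 − 10.3) × 13.2 / 1440 = 2377 mg/L.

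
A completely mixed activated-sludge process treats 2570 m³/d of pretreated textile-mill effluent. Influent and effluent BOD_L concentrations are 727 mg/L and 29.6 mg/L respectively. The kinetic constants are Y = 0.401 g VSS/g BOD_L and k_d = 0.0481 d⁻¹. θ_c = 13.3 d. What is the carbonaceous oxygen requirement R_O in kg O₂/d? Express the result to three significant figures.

R_O ≈ 1170 kg O₂/d

Y_obs = Y / (1 + k_d θ_c) = 0.401 / (1 + 0.0481 × 13.3) = 0.401 / 1.640 = 0.2446.
Substrate removed = Q·(S₀ − S) = 2570 m³/d × (727 − 29.6) g/m³ = 1.79×10^6 g/d = 1792 kg/d.
Biomass synthesised: P_X = Y_obs × 1792 = 438.3 kg VSS/d.
R_O = Q·(S₀ − S) − 1.42·P_X = 1792 − 1.42 × 438.3 = 1170 kg O₂/d.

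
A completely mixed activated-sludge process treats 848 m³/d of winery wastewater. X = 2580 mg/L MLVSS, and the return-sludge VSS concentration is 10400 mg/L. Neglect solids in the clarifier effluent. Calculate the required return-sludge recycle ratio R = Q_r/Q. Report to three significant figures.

Solids balance on the clarifier gives (1+R)X = R·X_r, so R = X/(X_r − X) = 2580 / (10400 − 2580) = 0.3299.

R ≈ 0.330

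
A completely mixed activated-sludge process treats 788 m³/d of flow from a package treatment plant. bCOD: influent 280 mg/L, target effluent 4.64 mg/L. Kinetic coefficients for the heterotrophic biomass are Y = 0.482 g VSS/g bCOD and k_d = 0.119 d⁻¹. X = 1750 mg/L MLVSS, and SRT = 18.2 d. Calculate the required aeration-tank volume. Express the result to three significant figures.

Rearranging the biomass balance for a CMAS with decay, V = Y·Q·ΔS·θ_c / [X·(1+k_d θ_c)] = 0.482 × 788 × (280 − 4.64) × 18.2 / [1750 × (1 + 0.119 × 18.2)] = 1.9×10^6 / 5540 = 343.6 m³.

V ≈ 344 m³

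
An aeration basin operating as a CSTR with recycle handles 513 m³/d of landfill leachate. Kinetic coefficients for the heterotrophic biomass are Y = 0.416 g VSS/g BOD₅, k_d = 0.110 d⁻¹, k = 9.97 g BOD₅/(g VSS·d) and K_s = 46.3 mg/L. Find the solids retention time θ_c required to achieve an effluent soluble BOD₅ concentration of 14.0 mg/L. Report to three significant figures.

θ_c ≈ 1.17 d

Specific growth rate at S = 14.0 mg/L: μ = YkS/(K_s+S) = 0.416·9.97·14.0/(46.3+14.0) = 0.9629 d⁻¹.
1/θ_c = 0.9629 − 0.110 = 0.8529 d⁻¹, so θ_c = 1.172 d.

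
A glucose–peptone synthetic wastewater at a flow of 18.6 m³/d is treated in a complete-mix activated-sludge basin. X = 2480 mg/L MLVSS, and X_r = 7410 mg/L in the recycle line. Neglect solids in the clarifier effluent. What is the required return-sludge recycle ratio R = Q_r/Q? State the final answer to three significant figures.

Mass balance around the secondary clarifier (neglecting effluent solids): R = X / (X_r − X) = 2480 / (7410 − 2480) = 0.5030.

R ≈ 0.503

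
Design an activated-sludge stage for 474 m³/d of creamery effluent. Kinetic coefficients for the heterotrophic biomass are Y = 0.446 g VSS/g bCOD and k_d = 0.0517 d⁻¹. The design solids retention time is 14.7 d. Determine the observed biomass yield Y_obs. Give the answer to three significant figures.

Y_obs ≈ 0.253 g VSS/g bCOD

Observed yield with endogenous decay: Y_obs = Y / (1 + k_d·θ_c) = 0.446 / (1 + 0.0517 × 14.7) = 0.446 / 1.760 = 0.2534 g VSS/g bCOD.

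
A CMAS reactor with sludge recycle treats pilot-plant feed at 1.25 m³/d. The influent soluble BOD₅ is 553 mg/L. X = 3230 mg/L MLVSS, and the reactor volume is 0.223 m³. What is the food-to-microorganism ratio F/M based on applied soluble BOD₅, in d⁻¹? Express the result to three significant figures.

F/M ≈ 0.960 d⁻¹

F/M = applied load / biomass = Q·S₀/(V·X) = 1.25 × 553 / (0.2230 × 3230) = 0.9597 d⁻¹.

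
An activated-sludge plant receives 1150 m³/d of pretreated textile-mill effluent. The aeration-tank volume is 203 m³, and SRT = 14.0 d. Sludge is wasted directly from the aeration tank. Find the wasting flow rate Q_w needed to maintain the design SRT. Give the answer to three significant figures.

With mixed-liquor wasting, θ_c = V/Q_w, so Q_w = V/θ_c = 203.0/14.0 = 14.50 m³/d.

Q_w ≈ 14.5 m³/d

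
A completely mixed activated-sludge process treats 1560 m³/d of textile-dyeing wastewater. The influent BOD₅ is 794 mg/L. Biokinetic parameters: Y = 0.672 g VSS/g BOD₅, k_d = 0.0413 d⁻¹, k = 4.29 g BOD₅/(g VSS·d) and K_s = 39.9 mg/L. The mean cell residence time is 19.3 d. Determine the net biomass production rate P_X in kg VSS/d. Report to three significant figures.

Effluent substrate depends only on kinetics and SRT: S = K_s(1 + k_d θ_c) / [θ_c(Yk − k_d) − 1] = 39.9 × (1 + 0.0413 × 19.3) / [19.3 × (0.672 × 4.29 − 0.0413) − 1] = 71.70 / 53.84 = 1.332 mg/L.
Correct the yield for decay: Y_obs = Y/(1 + k_d θ_c) = 0.672 / (1 + 0.0413 × 19.3) = 0.672 / 1.797 = 0.3739.
Mass of BOD₅ removed per day: Q(S₀ − S) = 1560 × 792.7 g/m³ = 1237 kg/d.
P_X = Y_obs · Q(S₀ − S) = 0.3739 × 1237 = 462.4 kg VSS/d.

P_X ≈ 462 kg VSS/d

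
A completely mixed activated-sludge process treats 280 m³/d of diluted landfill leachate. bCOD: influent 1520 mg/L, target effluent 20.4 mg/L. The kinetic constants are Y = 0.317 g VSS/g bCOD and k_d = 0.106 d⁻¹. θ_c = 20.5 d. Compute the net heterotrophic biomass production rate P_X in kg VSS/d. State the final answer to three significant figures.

P_X ≈ 41.9 kg VSS/d

Correct the yield for decay: Y_obs = Y/(1 + k_d θ_c) = 0.317 / (1 + 0.106 × 20.5) = 0.317 / 3.173 = 0.09991.
Mass of bCOD removed per day: Q(S₀ − S) = 280 × 1500 g/m³ = 419.9 kg/d.
So the net sludge growth is P_X = 0.09991 × 419.9 = 41.95 kg VSS/d.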